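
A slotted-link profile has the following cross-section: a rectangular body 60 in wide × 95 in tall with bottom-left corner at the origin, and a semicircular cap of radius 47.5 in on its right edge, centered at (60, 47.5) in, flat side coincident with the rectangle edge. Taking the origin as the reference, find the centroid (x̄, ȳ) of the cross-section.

x̄ = 49.23 in, ȳ = 47.50 in

rectangular body: A = 60 × 95 = 5700.00, centroid at (30.00, 47.50).
semicircular end: A = ½π·47.5² = 3544.11, centroid at (80.16, 47.50).
ΣA = 9244.11 in²
ΣAx̄ = (5700.00)(30.00) + (3544.11)(80.16) = 455094.47 in³
ΣAȳ = (5700.00)(47.50) + (3544.11)(47.50) = 439095.19 in³
x̄ = 455094.47 / 9244.11 = 49.23 in
ȳ = 439095.19 / 9244.11 = 47.50 in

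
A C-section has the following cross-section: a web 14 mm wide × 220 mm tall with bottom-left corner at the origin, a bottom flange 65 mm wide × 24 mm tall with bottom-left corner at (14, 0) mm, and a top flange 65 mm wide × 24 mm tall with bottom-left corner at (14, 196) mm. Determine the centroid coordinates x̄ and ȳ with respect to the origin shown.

x̄ = 26.88 mm, ȳ = 110.00 mm

Part | A | x̄ᵢ | ȳᵢ | A·x̄ᵢ | A·ȳᵢ
web | 3080.00 | 7.00 | 110.00 | 21560.00 | 338800.00
bottom flange | 1560.00 | 46.50 | 12.00 | 72540.00 | 18720.00
top flange | 1560.00 | 46.50 | 208.00 | 72540.00 | 324480.00
Σ | 6200.00 |  |  | 166640.00 | 682000.00
x̄ = 166640.00 / 6200.00 = 26.88 mm
ȳ = 682000.00 / 6200.00 = 110.00 mm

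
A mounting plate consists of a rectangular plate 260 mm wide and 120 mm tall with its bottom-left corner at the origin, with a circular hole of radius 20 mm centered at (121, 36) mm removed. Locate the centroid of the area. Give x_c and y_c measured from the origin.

plate: A = 260 × 120 = 31200.00, centroid at (130.00, 60.00).
hole: A = −π·20² = -1256.64, centroid at (121.00, 36.00).
ΣA = 29943.36 mm², ΣAx_c = 3903946.92 mm³, ΣAy_c = 1826761.07 mm³.
x_c = 3903946.92/29943.36 = 130.38 mm; y_c = 1826761.07/29943.36 = 61.01 mm.

x_c = 130.38 mm, y_c = 61.01 mm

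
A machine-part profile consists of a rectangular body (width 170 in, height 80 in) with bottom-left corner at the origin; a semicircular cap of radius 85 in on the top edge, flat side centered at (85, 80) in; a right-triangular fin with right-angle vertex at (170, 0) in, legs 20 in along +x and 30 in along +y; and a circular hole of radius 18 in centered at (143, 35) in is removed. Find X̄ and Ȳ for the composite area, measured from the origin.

X̄ = 83.70 in, Ȳ = 75.47 in

rectangular body: A = 170 × 80 = 13600.00, centroid at (85.00, 40.00).
semicircular top: A = ½π·85² = 11349.00, centroid at (85.00, 116.08).
triangular fin: A = ½·20·30 = 300.00, centroid at (176.67, 10.00).
hole: A = −π·18² = -1017.88, centroid at (143.00, 35.00).
ΣA = 24231.13 in²
ΣAX̄ = (13600.00)(85.00) + (11349.00)(85.00) + (300.00)(176.67) + (-1017.88)(143.00) = 2028109.02 in³
ΣAȲ = (13600.00)(40.00) + (11349.00)(116.08) + (300.00)(10.00) + (-1017.88)(35.00) = 1828711.28 in³
X̄ = 2028109.02 / 24231.13 = 83.70 in
Ȳ = 1828711.28 / 24231.13 = 75.47 in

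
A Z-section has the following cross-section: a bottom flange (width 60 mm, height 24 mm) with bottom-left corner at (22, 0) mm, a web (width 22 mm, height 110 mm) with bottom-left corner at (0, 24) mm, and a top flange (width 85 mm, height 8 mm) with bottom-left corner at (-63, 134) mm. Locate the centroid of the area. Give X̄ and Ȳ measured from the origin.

Part | A | x̄ᵢ | ȳᵢ | A·x̄ᵢ | A·ȳᵢ
bottom flange | 1440.00 | 52.00 | 12.00 | 74880.00 | 17280.00
web | 2420.00 | 11.00 | 79.00 | 26620.00 | 191180.00
top flange | 680.00 | -20.50 | 138.00 | -13940.00 | 93840.00
Σ | 4540.00 |  |  | 87560.00 | 302300.00
X̄ = 87560.00 / 4540.00 = 19.29 mm
Ȳ = 302300.00 / 4540.00 = 66.59 mm

X̄ = 19.29 mm, Ȳ = 66.59 mm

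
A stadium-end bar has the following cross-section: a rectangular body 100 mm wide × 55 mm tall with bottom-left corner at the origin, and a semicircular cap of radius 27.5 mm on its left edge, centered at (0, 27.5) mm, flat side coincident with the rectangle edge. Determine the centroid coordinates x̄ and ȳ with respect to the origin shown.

Part | A | x̄ᵢ | ȳᵢ | A·x̄ᵢ | A·ȳᵢ
rectangular body | 5500.00 | 50.00 | 27.50 | 275000.00 | 151250.00
semicircular end | 1187.91 | -11.67 | 27.50 | -13864.58 | 32667.65
Σ | 6687.91 |  |  | 261135.42 | 183917.65
x̄ = 261135.42 / 6687.91 = 39.05 mm
ȳ = 183917.65 / 6687.91 = 27.50 mm

x̄ = 39.05 mm, ȳ = 27.50 mm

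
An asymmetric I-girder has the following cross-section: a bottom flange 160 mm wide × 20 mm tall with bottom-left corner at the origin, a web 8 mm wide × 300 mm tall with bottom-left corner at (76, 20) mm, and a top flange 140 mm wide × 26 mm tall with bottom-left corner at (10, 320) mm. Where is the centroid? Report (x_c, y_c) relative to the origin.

x_c = 80.00 mm, y_c = 178.80 mm

Part | A | x̄ᵢ | ȳᵢ | A·x̄ᵢ | A·ȳᵢ
bottom flange | 3200.00 | 80.00 | 10.00 | 256000.00 | 32000.00
web | 2400.00 | 80.00 | 170.00 | 192000.00 | 408000.00
top flange | 3640.00 | 80.00 | 333.00 | 291200.00 | 1212120.00
Σ | 9240.00 |  |  | 739200.00 | 1652120.00
x_c = 739200.00 / 9240.00 = 80.00 mm
y_c = 1652120.00 / 9240.00 = 178.80 mm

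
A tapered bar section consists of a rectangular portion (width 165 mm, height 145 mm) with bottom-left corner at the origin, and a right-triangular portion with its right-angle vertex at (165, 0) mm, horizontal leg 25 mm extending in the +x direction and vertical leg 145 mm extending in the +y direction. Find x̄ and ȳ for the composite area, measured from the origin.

rectangular portion: A = 165 × 145 = 23925.00, centroid at (82.50, 72.50).
triangular portion: A = ½·25·145 = 1812.50, centroid at (173.33, 48.33).
ΣA = 25737.50 mm²
ΣAx̄ = (23925.00)(82.50) + (1812.50)(173.33) = 2287979.17 mm³
ΣAȳ = (23925.00)(72.50) + (1812.50)(48.33) = 1822166.67 mm³
x̄ = 2287979.17 / 25737.50 = 88.90 mm
ȳ = 1822166.67 / 25737.50 = 70.80 mm

x̄ = 88.90 mm, ȳ = 70.80 mm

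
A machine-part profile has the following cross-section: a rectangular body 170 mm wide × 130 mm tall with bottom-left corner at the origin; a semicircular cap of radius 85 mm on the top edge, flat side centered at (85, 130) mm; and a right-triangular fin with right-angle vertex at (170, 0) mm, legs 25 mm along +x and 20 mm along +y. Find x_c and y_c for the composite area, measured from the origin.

x_c = 85.69 mm, y_c = 98.61 mm

rectangular body: A = 170 × 130 = 22100.00, centroid at (85.00, 65.00).
semicircular top: A = ½π·85² = 11349.00, centroid at (85.00, 166.08).
triangular fin: A = ½·25·20 = 250.00, centroid at (178.33, 6.67).
ΣA = 33699.00 mm², ΣAx_c = 2887748.63 mm³, ΣAy_c = 3322953.78 mm³.
x_c = 2887748.63/33699.00 = 85.69 mm; y_c = 3322953.78/33699.00 = 98.61 mm.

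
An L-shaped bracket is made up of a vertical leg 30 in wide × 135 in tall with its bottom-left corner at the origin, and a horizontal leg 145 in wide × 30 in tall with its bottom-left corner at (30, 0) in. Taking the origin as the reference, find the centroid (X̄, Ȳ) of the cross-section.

vertical leg: A = 30 × 135 = 4050.00, centroid at (15.00, 67.50).
horizontal leg: A = 145 × 30 = 4350.00, centroid at (102.50, 15.00).
ΣA = 8400.00 in²
ΣAX̄ = (4050.00)(15.00) + (4350.00)(102.50) = 506625.00 in³
ΣAȲ = (4050.00)(67.50) + (4350.00)(15.00) = 338625.00 in³
X̄ = 506625.00 / 8400.00 = 60.31 in
Ȳ = 338625.00 / 8400.00 = 40.31 in

X̄ = 60.31 in, Ȳ = 40.31 in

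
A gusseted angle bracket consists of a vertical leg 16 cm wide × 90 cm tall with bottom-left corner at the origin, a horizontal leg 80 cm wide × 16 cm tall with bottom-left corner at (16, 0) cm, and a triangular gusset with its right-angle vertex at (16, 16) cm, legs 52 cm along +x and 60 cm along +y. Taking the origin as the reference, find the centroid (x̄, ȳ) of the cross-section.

vertical leg: A = 16 × 90 = 1440.00, centroid at (8.00, 45.00).
horizontal leg: A = 80 × 16 = 1280.00, centroid at (56.00, 8.00).
gusset: A = ½·52·60 = 1560.00, centroid at (33.33, 36.00).
ΣA = 4280.00 cm²
ΣAx̄ = (1440.00)(8.00) + (1280.00)(56.00) + (1560.00)(33.33) = 135200.00 cm³
ΣAȳ = (1440.00)(45.00) + (1280.00)(8.00) + (1560.00)(36.00) = 131200.00 cm³
x̄ = 135200.00 / 4280.00 = 31.59 cm
ȳ = 131200.00 / 4280.00 = 30.65 cm

x̄ = 31.59 cm, ȳ = 30.65 cm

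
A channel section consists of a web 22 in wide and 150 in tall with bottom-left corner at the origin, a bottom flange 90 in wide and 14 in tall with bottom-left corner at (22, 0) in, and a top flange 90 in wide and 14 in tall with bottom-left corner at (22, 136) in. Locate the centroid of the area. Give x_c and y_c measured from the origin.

x_c = 35.25 in, y_c = 75.00 in

web: A = 22 × 150 = 3300.00, centroid at (11.00, 75.00).
bottom flange: A = 90 × 14 = 1260.00, centroid at (67.00, 7.00).
top flange: A = 90 × 14 = 1260.00, centroid at (67.00, 143.00).
ΣA = 5820.00 in², ΣAx_c = 205140.00 in³, ΣAy_c = 436500.00 in³.
x_c = 205140.00/5820.00 = 35.25 in; y_c = 436500.00/5820.00 = 75.00 in.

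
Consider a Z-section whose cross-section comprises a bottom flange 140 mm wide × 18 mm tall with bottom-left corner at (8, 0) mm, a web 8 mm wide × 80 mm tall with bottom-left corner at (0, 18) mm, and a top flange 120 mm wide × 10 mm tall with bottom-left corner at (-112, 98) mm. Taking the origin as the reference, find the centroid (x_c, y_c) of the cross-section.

x_c = 31.36 mm, y_c = 42.06 mm

bottom flange: A = 140 × 18 = 2520.00, centroid at (78.00, 9.00).
web: A = 8 × 80 = 640.00, centroid at (4.00, 58.00).
top flange: A = 120 × 10 = 1200.00, centroid at (-52.00, 103.00).
ΣA = 4360.00 mm², ΣAx_c = 136720.00 mm³, ΣAy_c = 183400.00 mm³.
x_c = 136720.00/4360.00 = 31.36 mm; y_c = 183400.00/4360.00 = 42.06 mm.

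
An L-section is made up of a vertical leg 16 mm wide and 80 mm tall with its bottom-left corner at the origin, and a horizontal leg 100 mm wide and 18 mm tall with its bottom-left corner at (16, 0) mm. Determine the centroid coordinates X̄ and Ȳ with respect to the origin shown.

vertical leg: A = 16 × 80 = 1280.00, centroid at (8.00, 40.00).
horizontal leg: A = 100 × 18 = 1800.00, centroid at (66.00, 9.00).
ΣA = 3080.00 mm²
ΣAX̄ = (1280.00)(8.00) + (1800.00)(66.00) = 129040.00 mm³
ΣAȲ = (1280.00)(40.00) + (1800.00)(9.00) = 67400.00 mm³
X̄ = 129040.00 / 3080.00 = 41.90 mm
Ȳ = 67400.00 / 3080.00 = 21.88 mm

X̄ = 41.90 mm, Ȳ = 21.88 mm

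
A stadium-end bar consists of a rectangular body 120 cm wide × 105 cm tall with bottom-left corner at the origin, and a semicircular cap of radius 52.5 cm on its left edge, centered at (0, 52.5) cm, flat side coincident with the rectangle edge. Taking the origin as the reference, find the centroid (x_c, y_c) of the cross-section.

x_c = 38.96 cm, y_c = 52.50 cm

Part | A | x̄ᵢ | ȳᵢ | A·x̄ᵢ | A·ȳᵢ
rectangular body | 12600.00 | 60.00 | 52.50 | 756000.00 | 661500.00
semicircular end | 4329.51 | -22.28 | 52.50 | -96468.75 | 227299.14
Σ | 16929.51 |  |  | 659531.25 | 888799.14
x_c = 659531.25 / 16929.51 = 38.96 cm
y_c = 888799.14 / 16929.51 = 52.50 cm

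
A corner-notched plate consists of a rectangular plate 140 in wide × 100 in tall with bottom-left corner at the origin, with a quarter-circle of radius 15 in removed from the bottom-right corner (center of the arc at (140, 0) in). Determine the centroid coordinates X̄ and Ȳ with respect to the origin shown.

X̄ = 69.19 in, Ȳ = 50.56 in

plate: A = 140 × 100 = 14000.00, centroid at (70.00, 50.00).
removed quarter-circle: A = −¼π·15² = -176.71, centroid at (133.63, 6.37).
ΣA = 13823.29 in²
ΣAX̄ = (14000.00)(70.00) + (-176.71)(133.63) = 956384.96 in³
ΣAȲ = (14000.00)(50.00) + (-176.71)(6.37) = 698875.00 in³
X̄ = 956384.96 / 13823.29 = 69.19 in
Ȳ = 698875.00 / 13823.29 = 50.56 in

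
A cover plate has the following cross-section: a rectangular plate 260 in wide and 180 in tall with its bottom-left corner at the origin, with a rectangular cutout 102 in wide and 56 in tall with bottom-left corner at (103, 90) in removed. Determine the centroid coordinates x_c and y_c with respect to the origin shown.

plate: A = 260 × 180 = 46800.00, centroid at (130.00, 90.00).
hole: A = −(102 × 56) = -5712.00, centroid at (154.00, 118.00).
ΣA = 41088.00 in², ΣAx_c = 5204352.00 in³, ΣAy_c = 3537984.00 in³.
x_c = 5204352.00/41088.00 = 126.66 in; y_c = 3537984.00/41088.00 = 86.11 in.

x_c = 126.66 in, y_c = 86.11 in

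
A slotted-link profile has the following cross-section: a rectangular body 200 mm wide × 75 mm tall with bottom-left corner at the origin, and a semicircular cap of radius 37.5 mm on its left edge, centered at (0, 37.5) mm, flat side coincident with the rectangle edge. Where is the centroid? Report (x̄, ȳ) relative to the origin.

Part | A | x̄ᵢ | ȳᵢ | A·x̄ᵢ | A·ȳᵢ
rectangular body | 15000.00 | 100.00 | 37.50 | 1500000.00 | 562500.00
semicircular end | 2208.93 | -15.92 | 37.50 | -35156.25 | 82834.96
Σ | 17208.93 |  |  | 1464843.75 | 645334.96
x̄ = 1464843.75 / 17208.93 = 85.12 mm
ȳ = 645334.96 / 17208.93 = 37.50 mm

x̄ = 85.12 mm, ȳ = 37.50 mm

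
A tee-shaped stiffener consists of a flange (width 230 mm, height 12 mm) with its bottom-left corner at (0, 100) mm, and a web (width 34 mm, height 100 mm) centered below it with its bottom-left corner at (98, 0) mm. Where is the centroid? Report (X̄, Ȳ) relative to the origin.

web: A = 34 × 100 = 3400.00, centroid at (115.00, 50.00).
flange: A = 230 × 12 = 2760.00, centroid at (115.00, 106.00).
ΣA = 6160.00 mm², ΣAX̄ = 708400.00 mm³, ΣAȲ = 462560.00 mm³.
X̄ = 708400.00/6160.00 = 115.00 mm; Ȳ = 462560.00/6160.00 = 75.09 mm.

X̄ = 115.00 mm, Ȳ = 75.09 mm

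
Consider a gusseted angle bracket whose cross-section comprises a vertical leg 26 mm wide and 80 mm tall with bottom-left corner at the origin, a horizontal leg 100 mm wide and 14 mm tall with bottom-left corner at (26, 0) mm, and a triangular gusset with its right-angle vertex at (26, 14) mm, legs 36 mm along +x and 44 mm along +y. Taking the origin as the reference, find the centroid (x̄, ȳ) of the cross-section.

x̄ = 38.28 mm, ȳ = 27.08 mm

vertical leg: A = 26 × 80 = 2080.00, centroid at (13.00, 40.00).
horizontal leg: A = 100 × 14 = 1400.00, centroid at (76.00, 7.00).
gusset: A = ½·36·44 = 792.00, centroid at (38.00, 28.67).
ΣA = 4272.00 mm²
ΣAx̄ = (2080.00)(13.00) + (1400.00)(76.00) + (792.00)(38.00) = 163536.00 mm³
ΣAȳ = (2080.00)(40.00) + (1400.00)(7.00) + (792.00)(28.67) = 115704.00 mm³
x̄ = 163536.00 / 4272.00 = 38.28 mm
ȳ = 115704.00 / 4272.00 = 27.08 mm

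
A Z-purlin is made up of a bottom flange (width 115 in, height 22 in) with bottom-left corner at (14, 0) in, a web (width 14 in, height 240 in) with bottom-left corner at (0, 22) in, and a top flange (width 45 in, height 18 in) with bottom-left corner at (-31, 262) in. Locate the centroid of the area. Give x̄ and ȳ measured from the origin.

bottom flange: A = 115 × 22 = 2530.00, centroid at (71.50, 11.00).
web: A = 14 × 240 = 3360.00, centroid at (7.00, 142.00).
top flange: A = 45 × 18 = 810.00, centroid at (-8.50, 271.00).
ΣA = 6700.00 in², ΣAx̄ = 197530.00 in³, ΣAȳ = 724460.00 in³.
x̄ = 197530.00/6700.00 = 29.48 in; ȳ = 724460.00/6700.00 = 108.13 in.

x̄ = 29.48 in, ȳ = 108.13 in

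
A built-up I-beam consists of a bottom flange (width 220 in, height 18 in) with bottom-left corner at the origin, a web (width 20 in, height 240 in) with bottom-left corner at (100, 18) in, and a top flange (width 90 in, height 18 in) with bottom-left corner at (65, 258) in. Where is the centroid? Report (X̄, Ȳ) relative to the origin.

X̄ = 110.00 in, Ȳ = 108.92 in

Part | A | x̄ᵢ | ȳᵢ | A·x̄ᵢ | A·ȳᵢ
bottom flange | 3960.00 | 110.00 | 9.00 | 435600.00 | 35640.00
web | 4800.00 | 110.00 | 138.00 | 528000.00 | 662400.00
top flange | 1620.00 | 110.00 | 267.00 | 178200.00 | 432540.00
Σ | 10380.00 |  |  | 1141800.00 | 1130580.00
X̄ = 1141800.00 / 10380.00 = 110.00 in
Ȳ = 1130580.00 / 10380.00 = 108.92 in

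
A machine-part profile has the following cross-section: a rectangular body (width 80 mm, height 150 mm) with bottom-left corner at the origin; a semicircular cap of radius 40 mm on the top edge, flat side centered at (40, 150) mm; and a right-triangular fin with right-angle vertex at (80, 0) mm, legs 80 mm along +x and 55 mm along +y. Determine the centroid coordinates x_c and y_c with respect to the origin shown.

x_c = 48.78 mm, y_c = 81.37 mm

rectangular body: A = 80 × 150 = 12000.00, centroid at (40.00, 75.00).
semicircular top: A = ½π·40² = 2513.27, centroid at (40.00, 166.98).
triangular fin: A = ½·80·55 = 2200.00, centroid at (106.67, 18.33).
ΣA = 16713.27 mm², ΣAx_c = 815197.63 mm³, ΣAy_c = 1359991.12 mm³.
x_c = 815197.63/16713.27 = 48.78 mm; y_c = 1359991.12/16713.27 = 81.37 mm.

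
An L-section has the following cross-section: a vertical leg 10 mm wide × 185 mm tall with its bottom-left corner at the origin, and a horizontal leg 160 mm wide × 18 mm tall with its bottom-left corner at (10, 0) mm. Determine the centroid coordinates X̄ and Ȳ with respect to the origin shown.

vertical leg: A = 10 × 185 = 1850.00, centroid at (5.00, 92.50).
horizontal leg: A = 160 × 18 = 2880.00, centroid at (90.00, 9.00).
ΣA = 4730.00 mm², ΣAX̄ = 268450.00 mm³, ΣAȲ = 197045.00 mm³.
X̄ = 268450.00/4730.00 = 56.75 mm; Ȳ = 197045.00/4730.00 = 41.66 mm.

X̄ = 56.75 mm, Ȳ = 41.66 mm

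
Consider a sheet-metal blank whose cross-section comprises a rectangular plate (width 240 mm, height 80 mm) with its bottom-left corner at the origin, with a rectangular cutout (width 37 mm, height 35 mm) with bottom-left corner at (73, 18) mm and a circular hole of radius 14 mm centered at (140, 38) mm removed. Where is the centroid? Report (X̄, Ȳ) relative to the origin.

plate: A = 240 × 80 = 19200.00, centroid at (120.00, 40.00).
hole 1: A = −(37 × 35) = -1295.00, centroid at (91.50, 35.50).
hole 2: A = −π·14² = -615.75, centroid at (140.00, 38.00).
ΣA = 17289.25 mm²
ΣAX̄ = (19200.00)(120.00) + (-1295.00)(91.50) + (-615.75)(140.00) = 2099302.20 mm³
ΣAȲ = (19200.00)(40.00) + (-1295.00)(35.50) + (-615.75)(38.00) = 698628.92 mm³
X̄ = 2099302.20 / 17289.25 = 121.42 mm
Ȳ = 698628.92 / 17289.25 = 40.41 mm

X̄ = 121.42 mm, Ȳ = 40.41 mm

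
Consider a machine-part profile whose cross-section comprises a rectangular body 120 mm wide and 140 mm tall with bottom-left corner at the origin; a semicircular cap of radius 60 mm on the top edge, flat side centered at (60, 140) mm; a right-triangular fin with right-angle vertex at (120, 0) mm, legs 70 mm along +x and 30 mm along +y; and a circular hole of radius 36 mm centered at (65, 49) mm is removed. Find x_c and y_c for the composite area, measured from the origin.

x_c = 63.46 mm, y_c = 98.94 mm

rectangular body: A = 120 × 140 = 16800.00, centroid at (60.00, 70.00).
semicircular top: A = ½π·60² = 5654.87, centroid at (60.00, 165.46).
triangular fin: A = ½·70·30 = 1050.00, centroid at (143.33, 10.00).
hole: A = −π·36² = -4071.50, centroid at (65.00, 49.00).
ΣA = 19433.36 mm², ΣAx_c = 1233144.24 mm³, ΣAy_c = 1922677.65 mm³.
x_c = 1233144.24/19433.36 = 63.46 mm; y_c = 1922677.65/19433.36 = 98.94 mm.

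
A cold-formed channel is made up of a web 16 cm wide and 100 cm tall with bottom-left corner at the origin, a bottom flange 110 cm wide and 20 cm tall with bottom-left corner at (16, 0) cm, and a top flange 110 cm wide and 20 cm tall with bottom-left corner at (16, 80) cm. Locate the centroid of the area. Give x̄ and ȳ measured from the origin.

x̄ = 54.20 cm, ȳ = 50.00 cm

web: A = 16 × 100 = 1600.00, centroid at (8.00, 50.00).
bottom flange: A = 110 × 20 = 2200.00, centroid at (71.00, 10.00).
top flange: A = 110 × 20 = 2200.00, centroid at (71.00, 90.00).
ΣA = 6000.00 cm²
ΣAx̄ = (1600.00)(8.00) + (2200.00)(71.00) + (2200.00)(71.00) = 325200.00 cm³
ΣAȳ = (1600.00)(50.00) + (2200.00)(10.00) + (2200.00)(90.00) = 300000.00 cm³
x̄ = 325200.00 / 6000.00 = 54.20 cm
ȳ = 300000.00 / 6000.00 = 50.00 cm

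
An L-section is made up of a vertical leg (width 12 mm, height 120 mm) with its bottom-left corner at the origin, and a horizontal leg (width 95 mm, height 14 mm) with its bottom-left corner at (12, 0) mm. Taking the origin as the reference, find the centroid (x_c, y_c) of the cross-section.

Part | A | x̄ᵢ | ȳᵢ | A·x̄ᵢ | A·ȳᵢ
vertical leg | 1440.00 | 6.00 | 60.00 | 8640.00 | 86400.00
horizontal leg | 1330.00 | 59.50 | 7.00 | 79135.00 | 9310.00
Σ | 2770.00 |  |  | 87775.00 | 95710.00
x_c = 87775.00 / 2770.00 = 31.69 mm
y_c = 95710.00 / 2770.00 = 34.55 mm

x_c = 31.69 mm, y_c = 34.55 mm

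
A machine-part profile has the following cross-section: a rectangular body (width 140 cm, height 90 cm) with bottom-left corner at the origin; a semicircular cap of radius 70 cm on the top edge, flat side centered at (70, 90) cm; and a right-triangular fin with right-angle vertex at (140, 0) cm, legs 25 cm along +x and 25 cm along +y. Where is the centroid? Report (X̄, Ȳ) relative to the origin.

rectangular body: A = 140 × 90 = 12600.00, centroid at (70.00, 45.00).
semicircular top: A = ½π·70² = 7696.90, centroid at (70.00, 119.71).
triangular fin: A = ½·25·25 = 312.50, centroid at (148.33, 8.33).
ΣA = 20609.40 cm²
ΣAX̄ = (12600.00)(70.00) + (7696.90)(70.00) + (312.50)(148.33) = 1467137.31 cm³
ΣAȲ = (12600.00)(45.00) + (7696.90)(119.71) + (312.50)(8.33) = 1490992.01 cm³
X̄ = 1467137.31 / 20609.40 = 71.19 cm
Ȳ = 1490992.01 / 20609.40 = 72.35 cm

X̄ = 71.19 cm, Ȳ = 72.35 cm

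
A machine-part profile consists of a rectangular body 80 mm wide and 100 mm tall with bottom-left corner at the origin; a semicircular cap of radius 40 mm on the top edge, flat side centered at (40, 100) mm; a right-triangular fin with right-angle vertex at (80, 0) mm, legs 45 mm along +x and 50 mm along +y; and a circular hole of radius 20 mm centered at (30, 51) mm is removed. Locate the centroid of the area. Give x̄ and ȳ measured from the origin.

rectangular body: A = 80 × 100 = 8000.00, centroid at (40.00, 50.00).
semicircular top: A = ½π·40² = 2513.27, centroid at (40.00, 116.98).
triangular fin: A = ½·45·50 = 1125.00, centroid at (95.00, 16.67).
hole: A = −π·20² = -1256.64, centroid at (30.00, 51.00).
ΣA = 10381.64 mm², ΣAx̄ = 489706.85 mm³, ΣAȳ = 648655.59 mm³.
x̄ = 489706.85/10381.64 = 47.17 mm; ȳ = 648655.59/10381.64 = 62.48 mm.

x̄ = 47.17 mm, ȳ = 62.48 mm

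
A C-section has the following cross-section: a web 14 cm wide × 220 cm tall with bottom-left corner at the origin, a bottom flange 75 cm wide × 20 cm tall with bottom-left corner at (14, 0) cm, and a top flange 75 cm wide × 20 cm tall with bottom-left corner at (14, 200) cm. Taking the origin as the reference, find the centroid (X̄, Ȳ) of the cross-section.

X̄ = 28.96 cm, Ȳ = 110.00 cm

web: A = 14 × 220 = 3080.00, centroid at (7.00, 110.00).
bottom flange: A = 75 × 20 = 1500.00, centroid at (51.50, 10.00).
top flange: A = 75 × 20 = 1500.00, centroid at (51.50, 210.00).
ΣA = 6080.00 cm², ΣAX̄ = 176060.00 cm³, ΣAȲ = 668800.00 cm³.
X̄ = 176060.00/6080.00 = 28.96 cm; Ȳ = 668800.00/6080.00 = 110.00 cm.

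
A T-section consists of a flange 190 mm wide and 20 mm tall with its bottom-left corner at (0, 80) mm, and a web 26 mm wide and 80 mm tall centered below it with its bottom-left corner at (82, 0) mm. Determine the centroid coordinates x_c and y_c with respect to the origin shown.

x_c = 95.00 mm, y_c = 72.31 mm

web: A = 26 × 80 = 2080.00, centroid at (95.00, 40.00).
flange: A = 190 × 20 = 3800.00, centroid at (95.00, 90.00).
ΣA = 5880.00 mm²
ΣAx_c = (2080.00)(95.00) + (3800.00)(95.00) = 558600.00 mm³
ΣAy_c = (2080.00)(40.00) + (3800.00)(90.00) = 425200.00 mm³
x_c = 558600.00 / 5880.00 = 95.00 mm
y_c = 425200.00 / 5880.00 = 72.31 mm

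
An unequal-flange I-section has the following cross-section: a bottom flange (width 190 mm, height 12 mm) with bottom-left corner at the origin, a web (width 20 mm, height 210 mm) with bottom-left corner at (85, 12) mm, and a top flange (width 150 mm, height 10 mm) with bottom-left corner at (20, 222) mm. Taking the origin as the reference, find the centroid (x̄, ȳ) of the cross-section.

bottom flange: A = 190 × 12 = 2280.00, centroid at (95.00, 6.00).
web: A = 20 × 210 = 4200.00, centroid at (95.00, 117.00).
top flange: A = 150 × 10 = 1500.00, centroid at (95.00, 227.00).
ΣA = 7980.00 mm², ΣAx̄ = 758100.00 mm³, ΣAȳ = 845580.00 mm³.
x̄ = 758100.00/7980.00 = 95.00 mm; ȳ = 845580.00/7980.00 = 105.96 mm.

x̄ = 95.00 mm, ȳ = 105.96 mm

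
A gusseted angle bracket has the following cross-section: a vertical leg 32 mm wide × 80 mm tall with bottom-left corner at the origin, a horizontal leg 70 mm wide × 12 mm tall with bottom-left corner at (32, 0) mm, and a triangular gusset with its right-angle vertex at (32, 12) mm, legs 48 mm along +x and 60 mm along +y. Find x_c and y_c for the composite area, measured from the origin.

vertical leg: A = 32 × 80 = 2560.00, centroid at (16.00, 40.00).
horizontal leg: A = 70 × 12 = 840.00, centroid at (67.00, 6.00).
gusset: A = ½·48·60 = 1440.00, centroid at (48.00, 32.00).
ΣA = 4840.00 mm²
ΣAx_c = (2560.00)(16.00) + (840.00)(67.00) + (1440.00)(48.00) = 166360.00 mm³
ΣAy_c = (2560.00)(40.00) + (840.00)(6.00) + (1440.00)(32.00) = 153520.00 mm³
x_c = 166360.00 / 4840.00 = 34.37 mm
y_c = 153520.00 / 4840.00 = 31.72 mm

x_c = 34.37 mm, y_c = 31.72 mm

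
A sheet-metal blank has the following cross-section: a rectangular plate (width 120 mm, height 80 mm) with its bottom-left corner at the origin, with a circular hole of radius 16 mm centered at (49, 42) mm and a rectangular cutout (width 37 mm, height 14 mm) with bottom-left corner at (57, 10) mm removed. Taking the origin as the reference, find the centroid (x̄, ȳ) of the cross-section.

Part | A | x̄ᵢ | ȳᵢ | A·x̄ᵢ | A·ȳᵢ
plate | 9600.00 | 60.00 | 40.00 | 576000.00 | 384000.00
hole 1 | -804.25 | 49.00 | 42.00 | -39408.14 | -33778.40
hole 2 | -518.00 | 75.50 | 17.00 | -39109.00 | -8806.00
Σ | 8277.75 |  |  | 497482.86 | 341415.60
x̄ = 497482.86 / 8277.75 = 60.10 mm
ȳ = 341415.60 / 8277.75 = 41.24 mm

x̄ = 60.10 mm, ȳ = 41.24 mm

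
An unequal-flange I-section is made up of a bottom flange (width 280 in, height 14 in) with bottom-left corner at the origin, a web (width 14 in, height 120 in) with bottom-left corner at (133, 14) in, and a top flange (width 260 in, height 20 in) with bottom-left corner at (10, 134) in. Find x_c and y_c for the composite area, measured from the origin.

bottom flange: A = 280 × 14 = 3920.00, centroid at (140.00, 7.00).
web: A = 14 × 120 = 1680.00, centroid at (140.00, 74.00).
top flange: A = 260 × 20 = 5200.00, centroid at (140.00, 144.00).
ΣA = 10800.00 in²
ΣAx_c = (3920.00)(140.00) + (1680.00)(140.00) + (5200.00)(140.00) = 1512000.00 in³
ΣAy_c = (3920.00)(7.00) + (1680.00)(74.00) + (5200.00)(144.00) = 900560.00 in³
x_c = 1512000.00 / 10800.00 = 140.00 in
y_c = 900560.00 / 10800.00 = 83.39 in

x_c = 140.00 in, y_c = 83.39 in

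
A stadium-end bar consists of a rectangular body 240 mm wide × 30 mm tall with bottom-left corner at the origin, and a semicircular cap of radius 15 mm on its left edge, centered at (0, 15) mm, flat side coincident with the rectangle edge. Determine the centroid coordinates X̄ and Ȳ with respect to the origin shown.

X̄ = 114.09 mm, Ȳ = 15.00 mm

rectangular body: A = 240 × 30 = 7200.00, centroid at (120.00, 15.00).
semicircular end: A = ½π·15² = 353.43, centroid at (-6.37, 15.00).
ΣA = 7553.43 mm², ΣAX̄ = 861750.00 mm³, ΣAȲ = 113301.44 mm³.
X̄ = 861750.00/7553.43 = 114.09 mm; Ȳ = 113301.44/7553.43 = 15.00 mm.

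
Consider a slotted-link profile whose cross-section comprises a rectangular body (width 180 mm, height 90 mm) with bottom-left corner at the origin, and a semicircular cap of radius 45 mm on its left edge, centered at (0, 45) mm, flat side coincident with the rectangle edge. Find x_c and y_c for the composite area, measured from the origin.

x_c = 72.09 mm, y_c = 45.00 mm

rectangular body: A = 180 × 90 = 16200.00, centroid at (90.00, 45.00).
semicircular end: A = ½π·45² = 3180.86, centroid at (-19.10, 45.00).
ΣA = 19380.86 mm²
ΣAx_c = (16200.00)(90.00) + (3180.86)(-19.10) = 1397250.00 mm³
ΣAy_c = (16200.00)(45.00) + (3180.86)(45.00) = 872138.82 mm³
x_c = 1397250.00 / 19380.86 = 72.09 mm
y_c = 872138.82 / 19380.86 = 45.00 mm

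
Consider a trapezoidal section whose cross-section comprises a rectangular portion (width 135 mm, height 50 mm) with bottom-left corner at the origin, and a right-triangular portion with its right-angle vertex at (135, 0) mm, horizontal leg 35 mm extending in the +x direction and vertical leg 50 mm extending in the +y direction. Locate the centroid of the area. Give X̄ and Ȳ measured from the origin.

rectangular portion: A = 135 × 50 = 6750.00, centroid at (67.50, 25.00).
triangular portion: A = ½·35·50 = 875.00, centroid at (146.67, 16.67).
ΣA = 7625.00 mm²
ΣAX̄ = (6750.00)(67.50) + (875.00)(146.67) = 583958.33 mm³
ΣAȲ = (6750.00)(25.00) + (875.00)(16.67) = 183333.33 mm³
X̄ = 583958.33 / 7625.00 = 76.58 mm
Ȳ = 183333.33 / 7625.00 = 24.04 mm

X̄ = 76.58 mm, Ȳ = 24.04 mm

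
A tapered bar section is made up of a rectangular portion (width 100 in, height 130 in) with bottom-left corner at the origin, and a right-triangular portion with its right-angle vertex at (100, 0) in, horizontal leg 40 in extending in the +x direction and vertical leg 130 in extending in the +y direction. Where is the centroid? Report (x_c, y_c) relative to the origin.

x_c = 60.56 in, y_c = 61.39 in

rectangular portion: A = 100 × 130 = 13000.00, centroid at (50.00, 65.00).
triangular portion: A = ½·40·130 = 2600.00, centroid at (113.33, 43.33).
ΣA = 15600.00 in², ΣAx_c = 944666.67 in³, ΣAy_c = 957666.67 in³.
x_c = 944666.67/15600.00 = 60.56 in; y_c = 957666.67/15600.00 = 61.39 in.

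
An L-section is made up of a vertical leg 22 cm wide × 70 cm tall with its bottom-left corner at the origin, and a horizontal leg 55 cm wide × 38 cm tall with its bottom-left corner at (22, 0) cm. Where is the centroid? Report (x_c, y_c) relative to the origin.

vertical leg: A = 22 × 70 = 1540.00, centroid at (11.00, 35.00).
horizontal leg: A = 55 × 38 = 2090.00, centroid at (49.50, 19.00).
ΣA = 3630.00 cm², ΣAx_c = 120395.00 cm³, ΣAy_c = 93610.00 cm³.
x_c = 120395.00/3630.00 = 33.17 cm; y_c = 93610.00/3630.00 = 25.79 cm.

x_c = 33.17 cm, y_c = 25.79 cm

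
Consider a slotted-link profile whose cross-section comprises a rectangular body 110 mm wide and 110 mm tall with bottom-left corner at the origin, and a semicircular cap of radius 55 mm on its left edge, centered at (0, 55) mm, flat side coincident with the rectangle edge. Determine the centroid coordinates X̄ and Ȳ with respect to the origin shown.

X̄ = 32.91 mm, Ȳ = 55.00 mm

rectangular body: A = 110 × 110 = 12100.00, centroid at (55.00, 55.00).
semicircular end: A = ½π·55² = 4751.66, centroid at (-23.34, 55.00).
ΣA = 16851.66 mm², ΣAX̄ = 554583.33 mm³, ΣAȲ = 926841.24 mm³.
X̄ = 554583.33/16851.66 = 32.91 mm; Ȳ = 926841.24/16851.66 = 55.00 mm.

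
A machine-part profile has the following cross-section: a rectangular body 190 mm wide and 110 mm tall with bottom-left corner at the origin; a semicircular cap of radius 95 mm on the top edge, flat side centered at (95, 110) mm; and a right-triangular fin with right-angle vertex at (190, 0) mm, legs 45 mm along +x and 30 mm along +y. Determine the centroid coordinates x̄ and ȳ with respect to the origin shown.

x̄ = 97.08 mm, ȳ = 91.95 mm

Part | A | x̄ᵢ | ȳᵢ | A·x̄ᵢ | A·ȳᵢ
rectangular body | 20900.00 | 95.00 | 55.00 | 1985500.00 | 1149500.00
semicircular top | 14176.44 | 95.00 | 150.32 | 1346761.50 | 2130991.39
triangular fin | 675.00 | 205.00 | 10.00 | 138375.00 | 6750.00
Σ | 35751.44 |  |  | 3470636.50 | 3287241.39
x̄ = 3470636.50 / 35751.44 = 97.08 mm
ȳ = 3287241.39 / 35751.44 = 91.95 mm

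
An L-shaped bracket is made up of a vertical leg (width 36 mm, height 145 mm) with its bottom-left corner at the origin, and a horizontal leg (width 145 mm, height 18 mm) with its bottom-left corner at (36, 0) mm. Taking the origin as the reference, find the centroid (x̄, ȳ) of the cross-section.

vertical leg: A = 36 × 145 = 5220.00, centroid at (18.00, 72.50).
horizontal leg: A = 145 × 18 = 2610.00, centroid at (108.50, 9.00).
ΣA = 7830.00 mm²
ΣAx̄ = (5220.00)(18.00) + (2610.00)(108.50) = 377145.00 mm³
ΣAȳ = (5220.00)(72.50) + (2610.00)(9.00) = 401940.00 mm³
x̄ = 377145.00 / 7830.00 = 48.17 mm
ȳ = 401940.00 / 7830.00 = 51.33 mm

x̄ = 48.17 mm, ȳ = 51.33 mm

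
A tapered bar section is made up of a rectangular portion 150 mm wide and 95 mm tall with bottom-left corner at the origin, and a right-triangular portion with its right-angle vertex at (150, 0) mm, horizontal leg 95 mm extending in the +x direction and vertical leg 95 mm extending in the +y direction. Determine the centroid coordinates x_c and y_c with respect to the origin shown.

rectangular portion: A = 150 × 95 = 14250.00, centroid at (75.00, 47.50).
triangular portion: A = ½·95·95 = 4512.50, centroid at (181.67, 31.67).
ΣA = 18762.50 mm², ΣAx_c = 1888520.83 mm³, ΣAy_c = 819770.83 mm³.
x_c = 1888520.83/18762.50 = 100.65 mm; y_c = 819770.83/18762.50 = 43.69 mm.

x_c = 100.65 mm, y_c = 43.69 mm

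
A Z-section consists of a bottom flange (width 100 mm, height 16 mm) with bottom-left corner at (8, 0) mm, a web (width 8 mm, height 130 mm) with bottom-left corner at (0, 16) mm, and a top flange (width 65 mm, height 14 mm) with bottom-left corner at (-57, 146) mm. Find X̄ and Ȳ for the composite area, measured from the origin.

bottom flange: A = 100 × 16 = 1600.00, centroid at (58.00, 8.00).
web: A = 8 × 130 = 1040.00, centroid at (4.00, 81.00).
top flange: A = 65 × 14 = 910.00, centroid at (-24.50, 153.00).
ΣA = 3550.00 mm², ΣAX̄ = 74665.00 mm³, ΣAȲ = 236270.00 mm³.
X̄ = 74665.00/3550.00 = 21.03 mm; Ȳ = 236270.00/3550.00 = 66.55 mm.

X̄ = 21.03 mm, Ȳ = 66.55 mm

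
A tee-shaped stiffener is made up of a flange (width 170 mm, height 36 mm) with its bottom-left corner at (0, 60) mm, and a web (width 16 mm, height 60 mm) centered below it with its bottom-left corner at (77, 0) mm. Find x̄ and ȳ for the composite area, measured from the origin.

web: A = 16 × 60 = 960.00, centroid at (85.00, 30.00).
flange: A = 170 × 36 = 6120.00, centroid at (85.00, 78.00).
ΣA = 7080.00 mm², ΣAx̄ = 601800.00 mm³, ΣAȳ = 506160.00 mm³.
x̄ = 601800.00/7080.00 = 85.00 mm; ȳ = 506160.00/7080.00 = 71.49 mm.

x̄ = 85.00 mm, ȳ = 71.49 mm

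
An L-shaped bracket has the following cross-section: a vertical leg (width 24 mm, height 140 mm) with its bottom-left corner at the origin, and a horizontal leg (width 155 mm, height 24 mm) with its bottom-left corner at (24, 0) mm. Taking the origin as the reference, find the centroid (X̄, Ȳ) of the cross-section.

vertical leg: A = 24 × 140 = 3360.00, centroid at (12.00, 70.00).
horizontal leg: A = 155 × 24 = 3720.00, centroid at (101.50, 12.00).
ΣA = 7080.00 mm²
ΣAX̄ = (3360.00)(12.00) + (3720.00)(101.50) = 417900.00 mm³
ΣAȲ = (3360.00)(70.00) + (3720.00)(12.00) = 279840.00 mm³
X̄ = 417900.00 / 7080.00 = 59.03 mm
Ȳ = 279840.00 / 7080.00 = 39.53 mm

X̄ = 59.03 mm, Ȳ = 39.53 mm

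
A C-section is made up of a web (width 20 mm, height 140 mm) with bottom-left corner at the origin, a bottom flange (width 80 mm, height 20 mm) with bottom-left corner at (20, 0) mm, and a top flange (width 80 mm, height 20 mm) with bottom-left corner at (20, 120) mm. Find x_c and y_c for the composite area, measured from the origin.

web: A = 20 × 140 = 2800.00, centroid at (10.00, 70.00).
bottom flange: A = 80 × 20 = 1600.00, centroid at (60.00, 10.00).
top flange: A = 80 × 20 = 1600.00, centroid at (60.00, 130.00).
ΣA = 6000.00 mm²
ΣAx_c = (2800.00)(10.00) + (1600.00)(60.00) + (1600.00)(60.00) = 220000.00 mm³
ΣAy_c = (2800.00)(70.00) + (1600.00)(10.00) + (1600.00)(130.00) = 420000.00 mm³
x_c = 220000.00 / 6000.00 = 36.67 mm
y_c = 420000.00 / 6000.00 = 70.00 mm

x_c = 36.67 mm, y_c = 70.00 mm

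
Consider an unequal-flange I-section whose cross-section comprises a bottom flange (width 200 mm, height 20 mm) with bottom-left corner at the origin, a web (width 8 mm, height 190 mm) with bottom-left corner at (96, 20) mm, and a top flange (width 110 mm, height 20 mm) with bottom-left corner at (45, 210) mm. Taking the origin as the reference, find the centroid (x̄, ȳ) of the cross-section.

bottom flange: A = 200 × 20 = 4000.00, centroid at (100.00, 10.00).
web: A = 8 × 190 = 1520.00, centroid at (100.00, 115.00).
top flange: A = 110 × 20 = 2200.00, centroid at (100.00, 220.00).
ΣA = 7720.00 mm², ΣAx̄ = 772000.00 mm³, ΣAȳ = 698800.00 mm³.
x̄ = 772000.00/7720.00 = 100.00 mm; ȳ = 698800.00/7720.00 = 90.52 mm.

x̄ = 100.00 mm, ȳ = 90.52 mm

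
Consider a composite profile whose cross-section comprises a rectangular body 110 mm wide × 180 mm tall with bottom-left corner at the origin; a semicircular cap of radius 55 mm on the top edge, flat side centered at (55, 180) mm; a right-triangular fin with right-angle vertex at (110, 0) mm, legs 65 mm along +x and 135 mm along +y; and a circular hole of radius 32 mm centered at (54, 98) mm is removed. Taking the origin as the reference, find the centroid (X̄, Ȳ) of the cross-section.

X̄ = 68.20 mm, Ȳ = 102.26 mm

rectangular body: A = 110 × 180 = 19800.00, centroid at (55.00, 90.00).
semicircular top: A = ½π·55² = 4751.66, centroid at (55.00, 203.34).
triangular fin: A = ½·65·135 = 4387.50, centroid at (131.67, 45.00).
hole: A = −π·32² = -3216.99, centroid at (54.00, 98.00).
ΣA = 25722.17 mm²
ΣAX̄ = (19800.00)(55.00) + (4751.66)(55.00) + (4387.50)(131.67) + (-3216.99)(54.00) = 1754311.23 mm³
ΣAȲ = (19800.00)(90.00) + (4751.66)(203.34) + (4387.50)(45.00) + (-3216.99)(98.00) = 2630387.66 mm³
X̄ = 1754311.23 / 25722.17 = 68.20 mm
Ȳ = 2630387.66 / 25722.17 = 102.26 mm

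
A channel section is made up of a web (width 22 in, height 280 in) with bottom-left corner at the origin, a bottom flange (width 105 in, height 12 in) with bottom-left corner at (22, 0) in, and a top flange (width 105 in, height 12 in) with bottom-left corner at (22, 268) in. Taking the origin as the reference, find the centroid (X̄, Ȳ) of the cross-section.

web: A = 22 × 280 = 6160.00, centroid at (11.00, 140.00).
bottom flange: A = 105 × 12 = 1260.00, centroid at (74.50, 6.00).
top flange: A = 105 × 12 = 1260.00, centroid at (74.50, 274.00).
ΣA = 8680.00 in², ΣAX̄ = 255500.00 in³, ΣAȲ = 1215200.00 in³.
X̄ = 255500.00/8680.00 = 29.44 in; Ȳ = 1215200.00/8680.00 = 140.00 in.

X̄ = 29.44 in, Ȳ = 140.00 in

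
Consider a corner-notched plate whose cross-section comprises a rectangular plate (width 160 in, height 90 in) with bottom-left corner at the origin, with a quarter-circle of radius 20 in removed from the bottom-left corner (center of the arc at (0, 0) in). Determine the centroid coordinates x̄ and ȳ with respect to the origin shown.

plate: A = 160 × 90 = 14400.00, centroid at (80.00, 45.00).
removed quarter-circle: A = −¼π·20² = -314.16, centroid at (8.49, 8.49).
ΣA = 14085.84 in²
ΣAx̄ = (14400.00)(80.00) + (-314.16)(8.49) = 1149333.33 in³
ΣAȳ = (14400.00)(45.00) + (-314.16)(8.49) = 645333.33 in³
x̄ = 1149333.33 / 14085.84 = 81.59 in
ȳ = 645333.33 / 14085.84 = 45.81 in

x̄ = 81.59 in, ȳ = 45.81 in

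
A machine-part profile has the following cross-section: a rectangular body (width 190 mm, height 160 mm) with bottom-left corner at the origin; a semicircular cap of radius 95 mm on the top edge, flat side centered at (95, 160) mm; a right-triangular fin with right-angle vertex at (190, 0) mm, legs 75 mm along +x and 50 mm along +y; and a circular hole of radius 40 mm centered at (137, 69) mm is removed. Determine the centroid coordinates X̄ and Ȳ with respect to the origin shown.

rectangular body: A = 190 × 160 = 30400.00, centroid at (95.00, 80.00).
semicircular top: A = ½π·95² = 14176.44, centroid at (95.00, 200.32).
triangular fin: A = ½·75·50 = 1875.00, centroid at (215.00, 16.67).
hole: A = −π·40² = -5026.55, centroid at (137.00, 69.00).
ΣA = 41424.89 mm², ΣAX̄ = 3949249.39 mm³, ΣAȲ = 4956231.40 mm³.
X̄ = 3949249.39/41424.89 = 95.34 mm; Ȳ = 4956231.40/41424.89 = 119.64 mm.

X̄ = 95.34 mm, Ȳ = 119.64 mm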